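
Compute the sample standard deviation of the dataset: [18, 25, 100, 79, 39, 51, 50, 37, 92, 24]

29.247

Step 1: Compute the mean: 51.5
Step 2: Sum of squared deviations from the mean: 7698.5
Step 3: Sample variance = 7698.5 / 9 = 855.3889
Step 4: Standard deviation = sqrt(855.3889) = 29.247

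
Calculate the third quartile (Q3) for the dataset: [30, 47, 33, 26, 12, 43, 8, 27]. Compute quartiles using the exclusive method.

40.5

Step 1: Sort the data: [8, 12, 26, 27, 30, 33, 43, 47]
Step 2: n = 8
Step 3: Using the exclusive quartile method:
  Q1 = 15.5
  Q2 (median) = 28.5
  Q3 = 40.5
  IQR = Q3 - Q1 = 40.5 - 15.5 = 25
Step 4: Q3 = 40.5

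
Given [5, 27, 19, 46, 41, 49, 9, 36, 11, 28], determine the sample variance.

250.1

Step 1: Compute the mean: (5 + 27 + 19 + 46 + 41 + 49 + 9 + 36 + 11 + 28) / 10 = 27.1
Step 2: Compute squared deviations from the mean:
  (5 - 27.1)^2 = 488.41
  (27 - 27.1)^2 = 0.01
  (19 - 27.1)^2 = 65.61
  (46 - 27.1)^2 = 357.21
  (41 - 27.1)^2 = 193.21
  (49 - 27.1)^2 = 479.61
  (9 - 27.1)^2 = 327.61
  (36 - 27.1)^2 = 79.21
  (11 - 27.1)^2 = 259.21
  (28 - 27.1)^2 = 0.81
Step 3: Sum of squared deviations = 2250.9
Step 4: Sample variance = 2250.9 / 9 = 250.1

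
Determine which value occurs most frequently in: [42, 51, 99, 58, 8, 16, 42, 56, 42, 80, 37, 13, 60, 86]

42

Step 1: Count the frequency of each value:
  8: appears 1 time(s)
  13: appears 1 time(s)
  16: appears 1 time(s)
  37: appears 1 time(s)
  42: appears 3 time(s)
  51: appears 1 time(s)
  56: appears 1 time(s)
  58: appears 1 time(s)
  60: appears 1 time(s)
  80: appears 1 time(s)
  86: appears 1 time(s)
  99: appears 1 time(s)
Step 2: The value 42 appears most frequently (3 times).
Step 3: Mode = 42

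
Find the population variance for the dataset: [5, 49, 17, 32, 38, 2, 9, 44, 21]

268.0988

Step 1: Compute the mean: (5 + 49 + 17 + 32 + 38 + 2 + 9 + 44 + 21) / 9 = 24.1111
Step 2: Compute squared deviations from the mean:
  (5 - 24.1111)^2 = 365.2346
  (49 - 24.1111)^2 = 619.4568
  (17 - 24.1111)^2 = 50.5679
  (32 - 24.1111)^2 = 62.2346
  (38 - 24.1111)^2 = 192.9012
  (2 - 24.1111)^2 = 488.9012
  (9 - 24.1111)^2 = 228.3457
  (44 - 24.1111)^2 = 395.5679
  (21 - 24.1111)^2 = 9.679
Step 3: Sum of squared deviations = 2412.8889
Step 4: Population variance = 2412.8889 / 9 = 268.0988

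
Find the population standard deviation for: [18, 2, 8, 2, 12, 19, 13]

6.4111

Step 1: Compute the mean: 10.5714
Step 2: Sum of squared deviations from the mean: 287.7143
Step 3: Population variance = 287.7143 / 7 = 41.102
Step 4: Standard deviation = sqrt(41.102) = 6.4111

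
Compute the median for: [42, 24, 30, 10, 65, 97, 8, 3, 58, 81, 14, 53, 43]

42

Step 1: Sort the data in ascending order: [3, 8, 10, 14, 24, 30, 42, 43, 53, 58, 65, 81, 97]
Step 2: The number of values is n = 13.
Step 3: Since n is odd, the median is the middle value at position 7: 42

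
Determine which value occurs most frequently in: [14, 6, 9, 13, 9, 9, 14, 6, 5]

9

Step 1: Count the frequency of each value:
  5: appears 1 time(s)
  6: appears 2 time(s)
  9: appears 3 time(s)
  13: appears 1 time(s)
  14: appears 2 time(s)
Step 2: The value 9 appears most frequently (3 times).
Step 3: Mode = 9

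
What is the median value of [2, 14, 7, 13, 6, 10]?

8.5

Step 1: Sort the data in ascending order: [2, 6, 7, 10, 13, 14]
Step 2: The number of values is n = 6.
Step 3: Since n is even, the median is the average of positions 3 and 4:
  Median = (7 + 10) / 2 = 8.5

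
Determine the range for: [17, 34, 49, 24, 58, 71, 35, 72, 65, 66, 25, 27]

55

Step 1: Identify the maximum value: max = 72
Step 2: Identify the minimum value: min = 17
Step 3: Range = max - min = 72 - 17 = 55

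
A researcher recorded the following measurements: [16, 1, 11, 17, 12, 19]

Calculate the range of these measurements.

18

Step 1: Identify the maximum value: max = 19
Step 2: Identify the minimum value: min = 1
Step 3: Range = max - min = 19 - 1 = 18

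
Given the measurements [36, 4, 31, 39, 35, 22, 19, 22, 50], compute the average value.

28.6667

Step 1: Sum all values: 36 + 4 + 31 + 39 + 35 + 22 + 19 + 22 + 50 = 258
Step 2: Count the number of values: n = 9
Step 3: Mean = sum / n = 258 / 9 = 28.6667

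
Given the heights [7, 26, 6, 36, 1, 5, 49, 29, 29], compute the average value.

20.8889

Step 1: Sum all values: 7 + 26 + 6 + 36 + 1 + 5 + 49 + 29 + 29 = 188
Step 2: Count the number of values: n = 9
Step 3: Mean = sum / n = 188 / 9 = 20.8889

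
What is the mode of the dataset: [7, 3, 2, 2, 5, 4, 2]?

2

Step 1: Count the frequency of each value:
  2: appears 3 time(s)
  3: appears 1 time(s)
  4: appears 1 time(s)
  5: appears 1 time(s)
  7: appears 1 time(s)
Step 2: The value 2 appears most frequently (3 times).
Step 3: Mode = 2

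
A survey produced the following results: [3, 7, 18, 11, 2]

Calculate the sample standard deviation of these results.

6.5345

Step 1: Compute the mean: 8.2
Step 2: Sum of squared deviations from the mean: 170.8
Step 3: Sample variance = 170.8 / 4 = 42.7
Step 4: Standard deviation = sqrt(42.7) = 6.5345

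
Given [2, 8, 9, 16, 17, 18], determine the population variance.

33.5556

Step 1: Compute the mean: (2 + 8 + 9 + 16 + 17 + 18) / 6 = 11.6667
Step 2: Compute squared deviations from the mean:
  (2 - 11.6667)^2 = 93.4444
  (8 - 11.6667)^2 = 13.4444
  (9 - 11.6667)^2 = 7.1111
  (16 - 11.6667)^2 = 18.7778
  (17 - 11.6667)^2 = 28.4444
  (18 - 11.6667)^2 = 40.1111
Step 3: Sum of squared deviations = 201.3333
Step 4: Population variance = 201.3333 / 6 = 33.5556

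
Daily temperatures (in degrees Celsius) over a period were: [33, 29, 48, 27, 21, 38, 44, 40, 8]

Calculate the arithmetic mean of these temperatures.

32

Step 1: Sum all values: 33 + 29 + 48 + 27 + 21 + 38 + 44 + 40 + 8 = 288
Step 2: Count the number of values: n = 9
Step 3: Mean = sum / n = 288 / 9 = 32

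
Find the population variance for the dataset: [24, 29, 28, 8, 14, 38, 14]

95.551

Step 1: Compute the mean: (24 + 29 + 28 + 8 + 14 + 38 + 14) / 7 = 22.1429
Step 2: Compute squared deviations from the mean:
  (24 - 22.1429)^2 = 3.449
  (29 - 22.1429)^2 = 47.0204
  (28 - 22.1429)^2 = 34.3061
  (8 - 22.1429)^2 = 200.0204
  (14 - 22.1429)^2 = 66.3061
  (38 - 22.1429)^2 = 251.449
  (14 - 22.1429)^2 = 66.3061
Step 3: Sum of squared deviations = 668.8571
Step 4: Population variance = 668.8571 / 7 = 95.551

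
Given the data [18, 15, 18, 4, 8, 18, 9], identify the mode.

18

Step 1: Count the frequency of each value:
  4: appears 1 time(s)
  8: appears 1 time(s)
  9: appears 1 time(s)
  15: appears 1 time(s)
  18: appears 3 time(s)
Step 2: The value 18 appears most frequently (3 times).
Step 3: Mode = 18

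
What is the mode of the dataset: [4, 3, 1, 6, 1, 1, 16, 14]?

1

Step 1: Count the frequency of each value:
  1: appears 3 time(s)
  3: appears 1 time(s)
  4: appears 1 time(s)
  6: appears 1 time(s)
  14: appears 1 time(s)
  16: appears 1 time(s)
Step 2: The value 1 appears most frequently (3 times).
Step 3: Mode = 1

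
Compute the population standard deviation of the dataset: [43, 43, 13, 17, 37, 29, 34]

11.0638

Step 1: Compute the mean: 30.8571
Step 2: Sum of squared deviations from the mean: 856.8571
Step 3: Population variance = 856.8571 / 7 = 122.4082
Step 4: Standard deviation = sqrt(122.4082) = 11.0638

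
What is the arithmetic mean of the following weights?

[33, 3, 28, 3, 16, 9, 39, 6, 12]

16.5556

Step 1: Sum all values: 33 + 3 + 28 + 3 + 16 + 9 + 39 + 6 + 12 = 149
Step 2: Count the number of values: n = 9
Step 3: Mean = sum / n = 149 / 9 = 16.5556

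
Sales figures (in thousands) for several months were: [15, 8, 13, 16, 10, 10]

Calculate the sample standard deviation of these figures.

3.1623

Step 1: Compute the mean: 12
Step 2: Sum of squared deviations from the mean: 50
Step 3: Sample variance = 50 / 5 = 10
Step 4: Standard deviation = sqrt(10) = 3.1623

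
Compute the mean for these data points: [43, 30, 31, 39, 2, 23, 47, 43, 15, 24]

29.7

Step 1: Sum all values: 43 + 30 + 31 + 39 + 2 + 23 + 47 + 43 + 15 + 24 = 297
Step 2: Count the number of values: n = 10
Step 3: Mean = sum / n = 297 / 10 = 29.7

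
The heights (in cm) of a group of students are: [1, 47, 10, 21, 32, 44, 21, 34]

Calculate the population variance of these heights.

224.4375

Step 1: Compute the mean: (1 + 47 + 10 + 21 + 32 + 44 + 21 + 34) / 8 = 26.25
Step 2: Compute squared deviations from the mean:
  (1 - 26.25)^2 = 637.5625
  (47 - 26.25)^2 = 430.5625
  (10 - 26.25)^2 = 264.0625
  (21 - 26.25)^2 = 27.5625
  (32 - 26.25)^2 = 33.0625
  (44 - 26.25)^2 = 315.0625
  (21 - 26.25)^2 = 27.5625
  (34 - 26.25)^2 = 60.0625
Step 3: Sum of squared deviations = 1795.5
Step 4: Population variance = 1795.5 / 8 = 224.4375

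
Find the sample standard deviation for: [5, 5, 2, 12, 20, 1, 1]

7.0441

Step 1: Compute the mean: 6.5714
Step 2: Sum of squared deviations from the mean: 297.7143
Step 3: Sample variance = 297.7143 / 6 = 49.619
Step 4: Standard deviation = sqrt(49.619) = 7.0441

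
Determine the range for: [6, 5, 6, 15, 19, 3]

16

Step 1: Identify the maximum value: max = 19
Step 2: Identify the minimum value: min = 3
Step 3: Range = max - min = 19 - 3 = 16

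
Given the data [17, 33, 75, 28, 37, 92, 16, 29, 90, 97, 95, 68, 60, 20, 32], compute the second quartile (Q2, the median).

37

Step 1: Sort the data: [16, 17, 20, 28, 29, 32, 33, 37, 60, 68, 75, 90, 92, 95, 97]
Step 2: n = 15
Step 3: Q2 is the median. Since n is odd, it is the middle value at position 8: 37
Step 4: Q2 = 37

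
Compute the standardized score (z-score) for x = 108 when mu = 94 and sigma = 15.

0.9333

Step 1: Recall the z-score formula: z = (x - mu) / sigma
Step 2: Substitute values: z = (108 - 94) / 15
Step 3: z = 14 / 15 = 0.9333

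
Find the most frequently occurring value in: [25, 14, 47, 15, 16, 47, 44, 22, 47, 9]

47

Step 1: Count the frequency of each value:
  9: appears 1 time(s)
  14: appears 1 time(s)
  15: appears 1 time(s)
  16: appears 1 time(s)
  22: appears 1 time(s)
  25: appears 1 time(s)
  44: appears 1 time(s)
  47: appears 3 time(s)
Step 2: The value 47 appears most frequently (3 times).
Step 3: Mode = 47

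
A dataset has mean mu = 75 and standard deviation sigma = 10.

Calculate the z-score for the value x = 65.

-1

Step 1: Recall the z-score formula: z = (x - mu) / sigma
Step 2: Substitute values: z = (65 - 75) / 10
Step 3: z = -10 / 10 = -1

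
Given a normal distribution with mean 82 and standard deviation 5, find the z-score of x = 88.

1.2

Step 1: Recall the z-score formula: z = (x - mu) / sigma
Step 2: Substitute values: z = (88 - 82) / 5
Step 3: z = 6 / 5 = 1.2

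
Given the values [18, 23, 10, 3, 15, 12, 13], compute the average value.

13.4286

Step 1: Sum all values: 18 + 23 + 10 + 3 + 15 + 12 + 13 = 94
Step 2: Count the number of values: n = 7
Step 3: Mean = sum / n = 94 / 7 = 13.4286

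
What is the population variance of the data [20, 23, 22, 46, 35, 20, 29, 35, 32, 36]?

65.96

Step 1: Compute the mean: (20 + 23 + 22 + 46 + 35 + 20 + 29 + 35 + 32 + 36) / 10 = 29.8
Step 2: Compute squared deviations from the mean:
  (20 - 29.8)^2 = 96.04
  (23 - 29.8)^2 = 46.24
  (22 - 29.8)^2 = 60.84
  (46 - 29.8)^2 = 262.44
  (35 - 29.8)^2 = 27.04
  (20 - 29.8)^2 = 96.04
  (29 - 29.8)^2 = 0.64
  (35 - 29.8)^2 = 27.04
  (32 - 29.8)^2 = 4.84
  (36 - 29.8)^2 = 38.44
Step 3: Sum of squared deviations = 659.6
Step 4: Population variance = 659.6 / 10 = 65.96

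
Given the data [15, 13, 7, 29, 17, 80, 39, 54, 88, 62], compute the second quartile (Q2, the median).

34

Step 1: Sort the data: [7, 13, 15, 17, 29, 39, 54, 62, 80, 88]
Step 2: n = 10
Step 3: Q2 is the median. Since n is even, it is the average of the values at positions 5 and 6:
  Q2 = (29 + 39) / 2 = 34
Step 4: Q2 = 34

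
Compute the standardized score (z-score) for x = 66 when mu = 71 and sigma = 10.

-0.5

Step 1: Recall the z-score formula: z = (x - mu) / sigma
Step 2: Substitute values: z = (66 - 71) / 10
Step 3: z = -5 / 10 = -0.5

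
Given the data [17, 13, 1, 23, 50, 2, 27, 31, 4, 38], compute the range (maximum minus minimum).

49

Step 1: Identify the maximum value: max = 50
Step 2: Identify the minimum value: min = 1
Step 3: Range = max - min = 50 - 1 = 49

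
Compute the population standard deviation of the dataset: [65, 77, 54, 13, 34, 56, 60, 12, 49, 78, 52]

21.2432

Step 1: Compute the mean: 50
Step 2: Sum of squared deviations from the mean: 4964
Step 3: Population variance = 4964 / 11 = 451.2727
Step 4: Standard deviation = sqrt(451.2727) = 21.2432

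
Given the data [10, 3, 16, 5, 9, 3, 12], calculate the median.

9

Step 1: Sort the data in ascending order: [3, 3, 5, 9, 10, 12, 16]
Step 2: The number of values is n = 7.
Step 3: Since n is odd, the median is the middle value at position 4: 9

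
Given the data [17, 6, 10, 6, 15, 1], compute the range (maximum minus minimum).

16

Step 1: Identify the maximum value: max = 17
Step 2: Identify the minimum value: min = 1
Step 3: Range = max - min = 17 - 1 = 16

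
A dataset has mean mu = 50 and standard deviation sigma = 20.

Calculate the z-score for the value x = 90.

2

Step 1: Recall the z-score formula: z = (x - mu) / sigma
Step 2: Substitute values: z = (90 - 50) / 20
Step 3: z = 40 / 20 = 2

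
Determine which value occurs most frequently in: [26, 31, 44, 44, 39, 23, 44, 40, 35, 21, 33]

44

Step 1: Count the frequency of each value:
  21: appears 1 time(s)
  23: appears 1 time(s)
  26: appears 1 time(s)
  31: appears 1 time(s)
  33: appears 1 time(s)
  35: appears 1 time(s)
  39: appears 1 time(s)
  40: appears 1 time(s)
  44: appears 3 time(s)
Step 2: The value 44 appears most frequently (3 times).
Step 3: Mode = 44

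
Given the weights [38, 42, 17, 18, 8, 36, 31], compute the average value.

27.1429

Step 1: Sum all values: 38 + 42 + 17 + 18 + 8 + 36 + 31 = 190
Step 2: Count the number of values: n = 7
Step 3: Mean = sum / n = 190 / 7 = 27.1429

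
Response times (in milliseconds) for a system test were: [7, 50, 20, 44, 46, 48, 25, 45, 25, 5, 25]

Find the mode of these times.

25

Step 1: Count the frequency of each value:
  5: appears 1 time(s)
  7: appears 1 time(s)
  20: appears 1 time(s)
  25: appears 3 time(s)
  44: appears 1 time(s)
  45: appears 1 time(s)
  46: appears 1 time(s)
  48: appears 1 time(s)
  50: appears 1 time(s)
Step 2: The value 25 appears most frequently (3 times).
Step 3: Mode = 25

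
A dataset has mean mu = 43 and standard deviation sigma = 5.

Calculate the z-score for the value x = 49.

1.2

Step 1: Recall the z-score formula: z = (x - mu) / sigma
Step 2: Substitute values: z = (49 - 43) / 5
Step 3: z = 6 / 5 = 1.2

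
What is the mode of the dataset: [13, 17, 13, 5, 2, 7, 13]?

13

Step 1: Count the frequency of each value:
  2: appears 1 time(s)
  5: appears 1 time(s)
  7: appears 1 time(s)
  13: appears 3 time(s)
  17: appears 1 time(s)
Step 2: The value 13 appears most frequently (3 times).
Step 3: Mode = 13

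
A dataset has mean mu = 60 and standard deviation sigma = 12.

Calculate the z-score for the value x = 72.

1

Step 1: Recall the z-score formula: z = (x - mu) / sigma
Step 2: Substitute values: z = (72 - 60) / 12
Step 3: z = 12 / 12 = 1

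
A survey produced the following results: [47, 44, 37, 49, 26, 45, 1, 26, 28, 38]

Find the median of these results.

37.5

Step 1: Sort the data in ascending order: [1, 26, 26, 28, 37, 38, 44, 45, 47, 49]
Step 2: The number of values is n = 10.
Step 3: Since n is even, the median is the average of positions 5 and 6:
  Median = (37 + 38) / 2 = 37.5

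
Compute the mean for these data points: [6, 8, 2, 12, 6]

6.8

Step 1: Sum all values: 6 + 8 + 2 + 12 + 6 = 34
Step 2: Count the number of values: n = 5
Step 3: Mean = sum / n = 34 / 5 = 6.8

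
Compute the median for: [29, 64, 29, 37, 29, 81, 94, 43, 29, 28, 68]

37

Step 1: Sort the data in ascending order: [28, 29, 29, 29, 29, 37, 43, 64, 68, 81, 94]
Step 2: The number of values is n = 11.
Step 3: Since n is odd, the median is the middle value at position 6: 37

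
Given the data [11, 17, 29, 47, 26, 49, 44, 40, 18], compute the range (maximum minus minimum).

38

Step 1: Identify the maximum value: max = 49
Step 2: Identify the minimum value: min = 11
Step 3: Range = max - min = 49 - 11 = 38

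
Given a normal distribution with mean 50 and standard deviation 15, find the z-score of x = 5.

-3

Step 1: Recall the z-score formula: z = (x - mu) / sigma
Step 2: Substitute values: z = (5 - 50) / 15
Step 3: z = -45 / 15 = -3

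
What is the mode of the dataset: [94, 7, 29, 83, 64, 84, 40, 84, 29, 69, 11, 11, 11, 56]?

11

Step 1: Count the frequency of each value:
  7: appears 1 time(s)
  11: appears 3 time(s)
  29: appears 2 time(s)
  40: appears 1 time(s)
  56: appears 1 time(s)
  64: appears 1 time(s)
  69: appears 1 time(s)
  83: appears 1 time(s)
  84: appears 2 time(s)
  94: appears 1 time(s)
Step 2: The value 11 appears most frequently (3 times).
Step 3: Mode = 11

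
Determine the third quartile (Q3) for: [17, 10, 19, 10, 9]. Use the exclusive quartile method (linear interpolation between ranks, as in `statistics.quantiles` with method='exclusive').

18

Step 1: Sort the data: [9, 10, 10, 17, 19]
Step 2: n = 5
Step 3: Using the exclusive quartile method:
  Q1 = 9.5
  Q2 (median) = 10
  Q3 = 18
  IQR = Q3 - Q1 = 18 - 9.5 = 8.5
Step 4: Q3 = 18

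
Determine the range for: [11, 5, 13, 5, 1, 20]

19

Step 1: Identify the maximum value: max = 20
Step 2: Identify the minimum value: min = 1
Step 3: Range = max - min = 20 - 1 = 19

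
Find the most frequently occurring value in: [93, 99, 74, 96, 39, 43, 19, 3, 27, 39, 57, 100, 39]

39

Step 1: Count the frequency of each value:
  3: appears 1 time(s)
  19: appears 1 time(s)
  27: appears 1 time(s)
  39: appears 3 time(s)
  43: appears 1 time(s)
  57: appears 1 time(s)
  74: appears 1 time(s)
  93: appears 1 time(s)
  96: appears 1 time(s)
  99: appears 1 time(s)
  100: appears 1 time(s)
Step 2: The value 39 appears most frequently (3 times).
Step 3: Mode = 39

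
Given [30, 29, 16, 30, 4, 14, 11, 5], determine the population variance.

104.9844

Step 1: Compute the mean: (30 + 29 + 16 + 30 + 4 + 14 + 11 + 5) / 8 = 17.375
Step 2: Compute squared deviations from the mean:
  (30 - 17.375)^2 = 159.3906
  (29 - 17.375)^2 = 135.1406
  (16 - 17.375)^2 = 1.8906
  (30 - 17.375)^2 = 159.3906
  (4 - 17.375)^2 = 178.8906
  (14 - 17.375)^2 = 11.3906
  (11 - 17.375)^2 = 40.6406
  (5 - 17.375)^2 = 153.1406
Step 3: Sum of squared deviations = 839.875
Step 4: Population variance = 839.875 / 8 = 104.9844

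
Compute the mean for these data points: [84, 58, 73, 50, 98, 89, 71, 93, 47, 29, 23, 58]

64.4167

Step 1: Sum all values: 84 + 58 + 73 + 50 + 98 + 89 + 71 + 93 + 47 + 29 + 23 + 58 = 773
Step 2: Count the number of values: n = 12
Step 3: Mean = sum / n = 773 / 12 = 64.4167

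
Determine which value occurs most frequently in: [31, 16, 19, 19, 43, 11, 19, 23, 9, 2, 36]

19

Step 1: Count the frequency of each value:
  2: appears 1 time(s)
  9: appears 1 time(s)
  11: appears 1 time(s)
  16: appears 1 time(s)
  19: appears 3 time(s)
  23: appears 1 time(s)
  31: appears 1 time(s)
  36: appears 1 time(s)
  43: appears 1 time(s)
Step 2: The value 19 appears most frequently (3 times).
Step 3: Mode = 19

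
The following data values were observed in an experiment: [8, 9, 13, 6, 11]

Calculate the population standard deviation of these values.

2.4166

Step 1: Compute the mean: 9.4
Step 2: Sum of squared deviations from the mean: 29.2
Step 3: Population variance = 29.2 / 5 = 5.84
Step 4: Standard deviation = sqrt(5.84) = 2.4166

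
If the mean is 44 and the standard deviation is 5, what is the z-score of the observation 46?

0.4

Step 1: Recall the z-score formula: z = (x - mu) / sigma
Step 2: Substitute values: z = (46 - 44) / 5
Step 3: z = 2 / 5 = 0.4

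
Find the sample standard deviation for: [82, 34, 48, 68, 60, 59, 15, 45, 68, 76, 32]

20.5877

Step 1: Compute the mean: 53.3636
Step 2: Sum of squared deviations from the mean: 4238.5455
Step 3: Sample variance = 4238.5455 / 10 = 423.8545
Step 4: Standard deviation = sqrt(423.8545) = 20.5877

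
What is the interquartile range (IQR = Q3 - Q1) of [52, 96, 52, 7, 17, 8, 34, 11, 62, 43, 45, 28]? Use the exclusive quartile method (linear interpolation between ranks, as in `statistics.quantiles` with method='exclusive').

39.5

Step 1: Sort the data: [7, 8, 11, 17, 28, 34, 43, 45, 52, 52, 62, 96]
Step 2: n = 12
Step 3: Using the exclusive quartile method:
  Q1 = 12.5
  Q2 (median) = 38.5
  Q3 = 52
  IQR = Q3 - Q1 = 52 - 12.5 = 39.5
Step 4: IQR = 39.5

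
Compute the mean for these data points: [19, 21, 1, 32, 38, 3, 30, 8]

19

Step 1: Sum all values: 19 + 21 + 1 + 32 + 38 + 3 + 30 + 8 = 152
Step 2: Count the number of values: n = 8
Step 3: Mean = sum / n = 152 / 8 = 19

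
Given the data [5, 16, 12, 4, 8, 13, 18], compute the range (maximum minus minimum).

14

Step 1: Identify the maximum value: max = 18
Step 2: Identify the minimum value: min = 4
Step 3: Range = max - min = 18 - 4 = 14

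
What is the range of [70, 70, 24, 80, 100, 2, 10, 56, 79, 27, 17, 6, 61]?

98

Step 1: Identify the maximum value: max = 100
Step 2: Identify the minimum value: min = 2
Step 3: Range = max - min = 100 - 2 = 98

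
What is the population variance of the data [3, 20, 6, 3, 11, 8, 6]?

30.1224

Step 1: Compute the mean: (3 + 20 + 6 + 3 + 11 + 8 + 6) / 7 = 8.1429
Step 2: Compute squared deviations from the mean:
  (3 - 8.1429)^2 = 26.449
  (20 - 8.1429)^2 = 140.5918
  (6 - 8.1429)^2 = 4.5918
  (3 - 8.1429)^2 = 26.449
  (11 - 8.1429)^2 = 8.1633
  (8 - 8.1429)^2 = 0.0204
  (6 - 8.1429)^2 = 4.5918
Step 3: Sum of squared deviations = 210.8571
Step 4: Population variance = 210.8571 / 7 = 30.1224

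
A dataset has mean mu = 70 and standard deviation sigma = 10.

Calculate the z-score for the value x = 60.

-1

Step 1: Recall the z-score formula: z = (x - mu) / sigma
Step 2: Substitute values: z = (60 - 70) / 10
Step 3: z = -10 / 10 = -1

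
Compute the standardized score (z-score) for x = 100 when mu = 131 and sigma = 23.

-1.3478

Step 1: Recall the z-score formula: z = (x - mu) / sigma
Step 2: Substitute values: z = (100 - 131) / 23
Step 3: z = -31 / 23 = -1.3478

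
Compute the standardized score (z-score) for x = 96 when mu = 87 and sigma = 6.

1.5

Step 1: Recall the z-score formula: z = (x - mu) / sigma
Step 2: Substitute values: z = (96 - 87) / 6
Step 3: z = 9 / 6 = 1.5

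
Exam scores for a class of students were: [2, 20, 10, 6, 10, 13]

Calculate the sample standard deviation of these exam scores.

6.1455

Step 1: Compute the mean: 10.1667
Step 2: Sum of squared deviations from the mean: 188.8333
Step 3: Sample variance = 188.8333 / 5 = 37.7667
Step 4: Standard deviation = sqrt(37.7667) = 6.1455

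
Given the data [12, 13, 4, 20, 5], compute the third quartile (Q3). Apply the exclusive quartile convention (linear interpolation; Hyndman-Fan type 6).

16.5

Step 1: Sort the data: [4, 5, 12, 13, 20]
Step 2: n = 5
Step 3: Using the exclusive quartile method:
  Q1 = 4.5
  Q2 (median) = 12
  Q3 = 16.5
  IQR = Q3 - Q1 = 16.5 - 4.5 = 12
Step 4: Q3 = 16.5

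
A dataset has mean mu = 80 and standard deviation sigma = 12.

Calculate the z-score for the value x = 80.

0

Step 1: Recall the z-score formula: z = (x - mu) / sigma
Step 2: Substitute values: z = (80 - 80) / 12
Step 3: z = 0 / 12 = 0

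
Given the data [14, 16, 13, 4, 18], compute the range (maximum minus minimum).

14

Step 1: Identify the maximum value: max = 18
Step 2: Identify the minimum value: min = 4
Step 3: Range = max - min = 18 - 4 = 14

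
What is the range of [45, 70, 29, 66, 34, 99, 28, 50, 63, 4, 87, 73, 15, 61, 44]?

95

Step 1: Identify the maximum value: max = 99
Step 2: Identify the minimum value: min = 4
Step 3: Range = max - min = 99 - 4 = 95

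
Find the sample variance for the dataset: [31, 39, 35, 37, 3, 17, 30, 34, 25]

131.8611

Step 1: Compute the mean: (31 + 39 + 35 + 37 + 3 + 17 + 30 + 34 + 25) / 9 = 27.8889
Step 2: Compute squared deviations from the mean:
  (31 - 27.8889)^2 = 9.679
  (39 - 27.8889)^2 = 123.4568
  (35 - 27.8889)^2 = 50.5679
  (37 - 27.8889)^2 = 83.0123
  (3 - 27.8889)^2 = 619.4568
  (17 - 27.8889)^2 = 118.5679
  (30 - 27.8889)^2 = 4.4568
  (34 - 27.8889)^2 = 37.3457
  (25 - 27.8889)^2 = 8.3457
Step 3: Sum of squared deviations = 1054.8889
Step 4: Sample variance = 1054.8889 / 8 = 131.8611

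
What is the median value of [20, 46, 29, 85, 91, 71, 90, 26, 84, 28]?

58.5

Step 1: Sort the data in ascending order: [20, 26, 28, 29, 46, 71, 84, 85, 90, 91]
Step 2: The number of values is n = 10.
Step 3: Since n is even, the median is the average of positions 5 and 6:
  Median = (46 + 71) / 2 = 58.5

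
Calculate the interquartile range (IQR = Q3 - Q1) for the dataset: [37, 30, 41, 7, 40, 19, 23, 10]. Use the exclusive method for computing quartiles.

27

Step 1: Sort the data: [7, 10, 19, 23, 30, 37, 40, 41]
Step 2: n = 8
Step 3: Using the exclusive quartile method:
  Q1 = 12.25
  Q2 (median) = 26.5
  Q3 = 39.25
  IQR = Q3 - Q1 = 39.25 - 12.25 = 27
Step 4: IQR = 27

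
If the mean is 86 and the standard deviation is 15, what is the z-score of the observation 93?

0.4667

Step 1: Recall the z-score formula: z = (x - mu) / sigma
Step 2: Substitute values: z = (93 - 86) / 15
Step 3: z = 7 / 15 = 0.4667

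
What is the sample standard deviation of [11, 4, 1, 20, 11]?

7.3689

Step 1: Compute the mean: 9.4
Step 2: Sum of squared deviations from the mean: 217.2
Step 3: Sample variance = 217.2 / 4 = 54.3
Step 4: Standard deviation = sqrt(54.3) = 7.3689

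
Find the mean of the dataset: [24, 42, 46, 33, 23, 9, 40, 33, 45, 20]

31.5

Step 1: Sum all values: 24 + 42 + 46 + 33 + 23 + 9 + 40 + 33 + 45 + 20 = 315
Step 2: Count the number of values: n = 10
Step 3: Mean = sum / n = 315 / 10 = 31.5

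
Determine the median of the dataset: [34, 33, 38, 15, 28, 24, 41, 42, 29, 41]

33.5

Step 1: Sort the data in ascending order: [15, 24, 28, 29, 33, 34, 38, 41, 41, 42]
Step 2: The number of values is n = 10.
Step 3: Since n is even, the median is the average of positions 5 and 6:
  Median = (33 + 34) / 2 = 33.5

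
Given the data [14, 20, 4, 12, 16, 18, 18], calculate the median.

16

Step 1: Sort the data in ascending order: [4, 12, 14, 16, 18, 18, 20]
Step 2: The number of values is n = 7.
Step 3: Since n is odd, the median is the middle value at position 4: 16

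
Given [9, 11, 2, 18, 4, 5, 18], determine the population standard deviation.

6.0204

Step 1: Compute the mean: 9.5714
Step 2: Sum of squared deviations from the mean: 253.7143
Step 3: Population variance = 253.7143 / 7 = 36.2449
Step 4: Standard deviation = sqrt(36.2449) = 6.0204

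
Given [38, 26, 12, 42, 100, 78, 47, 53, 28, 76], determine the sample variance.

743.3333

Step 1: Compute the mean: (38 + 26 + 12 + 42 + 100 + 78 + 47 + 53 + 28 + 76) / 10 = 50
Step 2: Compute squared deviations from the mean:
  (38 - 50)^2 = 144
  (26 - 50)^2 = 576
  (12 - 50)^2 = 1444
  (42 - 50)^2 = 64
  (100 - 50)^2 = 2500
  (78 - 50)^2 = 784
  (47 - 50)^2 = 9
  (53 - 50)^2 = 9
  (28 - 50)^2 = 484
  (76 - 50)^2 = 676
Step 3: Sum of squared deviations = 6690
Step 4: Sample variance = 6690 / 9 = 743.3333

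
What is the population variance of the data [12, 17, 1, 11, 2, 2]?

37.5833

Step 1: Compute the mean: (12 + 17 + 1 + 11 + 2 + 2) / 6 = 7.5
Step 2: Compute squared deviations from the mean:
  (12 - 7.5)^2 = 20.25
  (17 - 7.5)^2 = 90.25
  (1 - 7.5)^2 = 42.25
  (11 - 7.5)^2 = 12.25
  (2 - 7.5)^2 = 30.25
  (2 - 7.5)^2 = 30.25
Step 3: Sum of squared deviations = 225.5
Step 4: Population variance = 225.5 / 6 = 37.5833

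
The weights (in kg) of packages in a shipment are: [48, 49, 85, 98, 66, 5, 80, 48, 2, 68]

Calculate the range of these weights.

96

Step 1: Identify the maximum value: max = 98
Step 2: Identify the minimum value: min = 2
Step 3: Range = max - min = 98 - 2 = 96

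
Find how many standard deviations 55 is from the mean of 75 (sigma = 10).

-2

Step 1: Recall the z-score formula: z = (x - mu) / sigma
Step 2: Substitute values: z = (55 - 75) / 10
Step 3: z = -20 / 10 = -2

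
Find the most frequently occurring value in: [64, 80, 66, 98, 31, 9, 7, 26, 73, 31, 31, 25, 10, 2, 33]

31

Step 1: Count the frequency of each value:
  2: appears 1 time(s)
  7: appears 1 time(s)
  9: appears 1 time(s)
  10: appears 1 time(s)
  25: appears 1 time(s)
  26: appears 1 time(s)
  31: appears 3 time(s)
  33: appears 1 time(s)
  64: appears 1 time(s)
  66: appears 1 time(s)
  73: appears 1 time(s)
  80: appears 1 time(s)
  98: appears 1 time(s)
Step 2: The value 31 appears most frequently (3 times).
Step 3: Mode = 31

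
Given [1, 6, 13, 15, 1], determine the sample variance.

43.2

Step 1: Compute the mean: (1 + 6 + 13 + 15 + 1) / 5 = 7.2
Step 2: Compute squared deviations from the mean:
  (1 - 7.2)^2 = 38.44
  (6 - 7.2)^2 = 1.44
  (13 - 7.2)^2 = 33.64
  (15 - 7.2)^2 = 60.84
  (1 - 7.2)^2 = 38.44
Step 3: Sum of squared deviations = 172.8
Step 4: Sample variance = 172.8 / 4 = 43.2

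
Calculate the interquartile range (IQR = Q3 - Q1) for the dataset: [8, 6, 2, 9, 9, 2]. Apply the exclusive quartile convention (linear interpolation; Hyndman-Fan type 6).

7

Step 1: Sort the data: [2, 2, 6, 8, 9, 9]
Step 2: n = 6
Step 3: Using the exclusive quartile method:
  Q1 = 2
  Q2 (median) = 7
  Q3 = 9
  IQR = Q3 - Q1 = 9 - 2 = 7
Step 4: IQR = 7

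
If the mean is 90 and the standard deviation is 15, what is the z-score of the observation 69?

-1.4

Step 1: Recall the z-score formula: z = (x - mu) / sigma
Step 2: Substitute values: z = (69 - 90) / 15
Step 3: z = -21 / 15 = -1.4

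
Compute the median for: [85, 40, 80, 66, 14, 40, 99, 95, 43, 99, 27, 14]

54.5

Step 1: Sort the data in ascending order: [14, 14, 27, 40, 40, 43, 66, 80, 85, 95, 99, 99]
Step 2: The number of values is n = 12.
Step 3: Since n is even, the median is the average of positions 6 and 7:
  Median = (43 + 66) / 2 = 54.5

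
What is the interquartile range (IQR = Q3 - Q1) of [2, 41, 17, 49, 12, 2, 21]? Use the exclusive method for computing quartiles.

39

Step 1: Sort the data: [2, 2, 12, 17, 21, 41, 49]
Step 2: n = 7
Step 3: Using the exclusive quartile method:
  Q1 = 2
  Q2 (median) = 17
  Q3 = 41
  IQR = Q3 - Q1 = 41 - 2 = 39
Step 4: IQR = 39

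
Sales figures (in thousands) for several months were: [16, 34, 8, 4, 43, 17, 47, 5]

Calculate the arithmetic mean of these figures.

21.75

Step 1: Sum all values: 16 + 34 + 8 + 4 + 43 + 17 + 47 + 5 = 174
Step 2: Count the number of values: n = 8
Step 3: Mean = sum / n = 174 / 8 = 21.75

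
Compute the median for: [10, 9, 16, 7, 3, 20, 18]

10

Step 1: Sort the data in ascending order: [3, 7, 9, 10, 16, 18, 20]
Step 2: The number of values is n = 7.
Step 3: Since n is odd, the median is the middle value at position 4: 10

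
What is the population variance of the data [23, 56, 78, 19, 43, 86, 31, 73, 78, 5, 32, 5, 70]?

777.1479

Step 1: Compute the mean: (23 + 56 + 78 + 19 + 43 + 86 + 31 + 73 + 78 + 5 + 32 + 5 + 70) / 13 = 46.0769
Step 2: Compute squared deviations from the mean:
  (23 - 46.0769)^2 = 532.5444
  (56 - 46.0769)^2 = 98.4675
  (78 - 46.0769)^2 = 1019.0828
  (19 - 46.0769)^2 = 733.1598
  (43 - 46.0769)^2 = 9.4675
  (86 - 46.0769)^2 = 1593.8521
  (31 - 46.0769)^2 = 227.3136
  (73 - 46.0769)^2 = 724.8521
  (78 - 46.0769)^2 = 1019.0828
  (5 - 46.0769)^2 = 1687.3136
  (32 - 46.0769)^2 = 198.1598
  (5 - 46.0769)^2 = 1687.3136
  (70 - 46.0769)^2 = 572.3136
Step 3: Sum of squared deviations = 10102.9231
Step 4: Population variance = 10102.9231 / 13 = 777.1479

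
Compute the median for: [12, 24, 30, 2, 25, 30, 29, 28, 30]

28

Step 1: Sort the data in ascending order: [2, 12, 24, 25, 28, 29, 30, 30, 30]
Step 2: The number of values is n = 9.
Step 3: Since n is odd, the median is the middle value at position 5: 28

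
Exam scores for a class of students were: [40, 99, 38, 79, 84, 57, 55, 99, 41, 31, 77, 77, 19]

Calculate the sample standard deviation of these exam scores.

26.3602

Step 1: Compute the mean: 61.2308
Step 2: Sum of squared deviations from the mean: 8338.3077
Step 3: Sample variance = 8338.3077 / 12 = 694.859
Step 4: Standard deviation = sqrt(694.859) = 26.3602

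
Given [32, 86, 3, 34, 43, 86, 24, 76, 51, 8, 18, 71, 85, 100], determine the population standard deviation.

31.3008

Step 1: Compute the mean: 51.2143
Step 2: Sum of squared deviations from the mean: 13716.3571
Step 3: Population variance = 13716.3571 / 14 = 979.7398
Step 4: Standard deviation = sqrt(979.7398) = 31.3008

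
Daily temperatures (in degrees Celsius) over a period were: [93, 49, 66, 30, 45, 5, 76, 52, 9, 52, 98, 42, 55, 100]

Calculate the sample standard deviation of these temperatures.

29.6696

Step 1: Compute the mean: 55.1429
Step 2: Sum of squared deviations from the mean: 11443.7143
Step 3: Sample variance = 11443.7143 / 13 = 880.2857
Step 4: Standard deviation = sqrt(880.2857) = 29.6696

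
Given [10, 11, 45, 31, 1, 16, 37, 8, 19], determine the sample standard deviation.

14.7375

Step 1: Compute the mean: 19.7778
Step 2: Sum of squared deviations from the mean: 1737.5556
Step 3: Sample variance = 1737.5556 / 8 = 217.1944
Step 4: Standard deviation = sqrt(217.1944) = 14.7375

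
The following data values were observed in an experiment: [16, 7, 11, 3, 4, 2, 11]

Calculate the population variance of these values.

22.7755

Step 1: Compute the mean: (16 + 7 + 11 + 3 + 4 + 2 + 11) / 7 = 7.7143
Step 2: Compute squared deviations from the mean:
  (16 - 7.7143)^2 = 68.6531
  (7 - 7.7143)^2 = 0.5102
  (11 - 7.7143)^2 = 10.7959
  (3 - 7.7143)^2 = 22.2245
  (4 - 7.7143)^2 = 13.7959
  (2 - 7.7143)^2 = 32.6531
  (11 - 7.7143)^2 = 10.7959
Step 3: Sum of squared deviations = 159.4286
Step 4: Population variance = 159.4286 / 7 = 22.7755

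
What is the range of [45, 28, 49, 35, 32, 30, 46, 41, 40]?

21

Step 1: Identify the maximum value: max = 49
Step 2: Identify the minimum value: min = 28
Step 3: Range = max - min = 49 - 28 = 21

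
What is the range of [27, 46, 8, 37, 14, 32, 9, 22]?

38

Step 1: Identify the maximum value: max = 46
Step 2: Identify the minimum value: min = 8
Step 3: Range = max - min = 46 - 8 = 38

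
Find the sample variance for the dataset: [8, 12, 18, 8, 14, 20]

25.0667

Step 1: Compute the mean: (8 + 12 + 18 + 8 + 14 + 20) / 6 = 13.3333
Step 2: Compute squared deviations from the mean:
  (8 - 13.3333)^2 = 28.4444
  (12 - 13.3333)^2 = 1.7778
  (18 - 13.3333)^2 = 21.7778
  (8 - 13.3333)^2 = 28.4444
  (14 - 13.3333)^2 = 0.4444
  (20 - 13.3333)^2 = 44.4444
Step 3: Sum of squared deviations = 125.3333
Step 4: Sample variance = 125.3333 / 5 = 25.0667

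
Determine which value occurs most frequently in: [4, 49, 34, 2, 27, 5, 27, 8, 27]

27

Step 1: Count the frequency of each value:
  2: appears 1 time(s)
  4: appears 1 time(s)
  5: appears 1 time(s)
  8: appears 1 time(s)
  27: appears 3 time(s)
  34: appears 1 time(s)
  49: appears 1 time(s)
Step 2: The value 27 appears most frequently (3 times).
Step 3: Mode = 27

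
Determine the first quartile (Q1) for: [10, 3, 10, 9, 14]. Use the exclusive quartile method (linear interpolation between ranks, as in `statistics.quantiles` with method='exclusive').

6

Step 1: Sort the data: [3, 9, 10, 10, 14]
Step 2: n = 5
Step 3: Using the exclusive quartile method:
  Q1 = 6
  Q2 (median) = 10
  Q3 = 12
  IQR = Q3 - Q1 = 12 - 6 = 6
Step 4: Q1 = 6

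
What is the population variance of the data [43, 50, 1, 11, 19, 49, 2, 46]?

405.9844

Step 1: Compute the mean: (43 + 50 + 1 + 11 + 19 + 49 + 2 + 46) / 8 = 27.625
Step 2: Compute squared deviations from the mean:
  (43 - 27.625)^2 = 236.3906
  (50 - 27.625)^2 = 500.6406
  (1 - 27.625)^2 = 708.8906
  (11 - 27.625)^2 = 276.3906
  (19 - 27.625)^2 = 74.3906
  (49 - 27.625)^2 = 456.8906
  (2 - 27.625)^2 = 656.6406
  (46 - 27.625)^2 = 337.6406
Step 3: Sum of squared deviations = 3247.875
Step 4: Population variance = 3247.875 / 8 = 405.9844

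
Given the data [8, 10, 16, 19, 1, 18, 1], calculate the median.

10

Step 1: Sort the data in ascending order: [1, 1, 8, 10, 16, 18, 19]
Step 2: The number of values is n = 7.
Step 3: Since n is odd, the median is the middle value at position 4: 10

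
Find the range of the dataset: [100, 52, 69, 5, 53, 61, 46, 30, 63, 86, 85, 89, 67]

95

Step 1: Identify the maximum value: max = 100
Step 2: Identify the minimum value: min = 5
Step 3: Range = max - min = 100 - 5 = 95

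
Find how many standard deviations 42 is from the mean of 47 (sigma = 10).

-0.5

Step 1: Recall the z-score formula: z = (x - mu) / sigma
Step 2: Substitute values: z = (42 - 47) / 10
Step 3: z = -5 / 10 = -0.5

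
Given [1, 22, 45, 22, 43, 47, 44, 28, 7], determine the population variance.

263.0617

Step 1: Compute the mean: (1 + 22 + 45 + 22 + 43 + 47 + 44 + 28 + 7) / 9 = 28.7778
Step 2: Compute squared deviations from the mean:
  (1 - 28.7778)^2 = 771.6049
  (22 - 28.7778)^2 = 45.9383
  (45 - 28.7778)^2 = 263.1605
  (22 - 28.7778)^2 = 45.9383
  (43 - 28.7778)^2 = 202.2716
  (47 - 28.7778)^2 = 332.0494
  (44 - 28.7778)^2 = 231.716
  (28 - 28.7778)^2 = 0.6049
  (7 - 28.7778)^2 = 474.2716
Step 3: Sum of squared deviations = 2367.5556
Step 4: Population variance = 2367.5556 / 9 = 263.0617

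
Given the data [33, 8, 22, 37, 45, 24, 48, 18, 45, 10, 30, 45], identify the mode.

45

Step 1: Count the frequency of each value:
  8: appears 1 time(s)
  10: appears 1 time(s)
  18: appears 1 time(s)
  22: appears 1 time(s)
  24: appears 1 time(s)
  30: appears 1 time(s)
  33: appears 1 time(s)
  37: appears 1 time(s)
  45: appears 3 time(s)
  48: appears 1 time(s)
Step 2: The value 45 appears most frequently (3 times).
Step 3: Mode = 45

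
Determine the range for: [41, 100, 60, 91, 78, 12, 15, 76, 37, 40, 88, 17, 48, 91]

88

Step 1: Identify the maximum value: max = 100
Step 2: Identify the minimum value: min = 12
Step 3: Range = max - min = 100 - 12 = 88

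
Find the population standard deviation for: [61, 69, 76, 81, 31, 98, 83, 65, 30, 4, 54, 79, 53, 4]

28.0851

Step 1: Compute the mean: 56.2857
Step 2: Sum of squared deviations from the mean: 11042.8571
Step 3: Population variance = 11042.8571 / 14 = 788.7755
Step 4: Standard deviation = sqrt(788.7755) = 28.0851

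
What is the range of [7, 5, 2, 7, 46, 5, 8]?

44

Step 1: Identify the maximum value: max = 46
Step 2: Identify the minimum value: min = 2
Step 3: Range = max - min = 46 - 2 = 44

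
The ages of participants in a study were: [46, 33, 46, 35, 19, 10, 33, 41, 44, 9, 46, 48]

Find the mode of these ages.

46

Step 1: Count the frequency of each value:
  9: appears 1 time(s)
  10: appears 1 time(s)
  19: appears 1 time(s)
  33: appears 2 time(s)
  35: appears 1 time(s)
  41: appears 1 time(s)
  44: appears 1 time(s)
  46: appears 3 time(s)
  48: appears 1 time(s)
Step 2: The value 46 appears most frequently (3 times).
Step 3: Mode = 46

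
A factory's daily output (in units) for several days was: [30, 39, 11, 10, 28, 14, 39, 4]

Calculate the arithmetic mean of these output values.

21.875

Step 1: Sum all values: 30 + 39 + 11 + 10 + 28 + 14 + 39 + 4 = 175
Step 2: Count the number of values: n = 8
Step 3: Mean = sum / n = 175 / 8 = 21.875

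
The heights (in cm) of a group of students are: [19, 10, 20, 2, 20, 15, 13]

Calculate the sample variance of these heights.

43.1429

Step 1: Compute the mean: (19 + 10 + 20 + 2 + 20 + 15 + 13) / 7 = 14.1429
Step 2: Compute squared deviations from the mean:
  (19 - 14.1429)^2 = 23.5918
  (10 - 14.1429)^2 = 17.1633
  (20 - 14.1429)^2 = 34.3061
  (2 - 14.1429)^2 = 147.449
  (20 - 14.1429)^2 = 34.3061
  (15 - 14.1429)^2 = 0.7347
  (13 - 14.1429)^2 = 1.3061
Step 3: Sum of squared deviations = 258.8571
Step 4: Sample variance = 258.8571 / 6 = 43.1429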